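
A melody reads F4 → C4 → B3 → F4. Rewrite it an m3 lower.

F4 down a minor third is D4.
C4: a third down reaches A, and 3 semitones makes it A3.
B3 down a minor third is G#3.
A minor third down from F4 gives D4.

D4 A3 G#3 D4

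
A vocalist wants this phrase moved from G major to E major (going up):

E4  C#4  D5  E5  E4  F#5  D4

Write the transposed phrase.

C#5 A#4 B5 C#6 C#5 D#6 B4

G major to E major up is a major sixth, so every note moves up by that interval.
E4 to C#5
C#4 to A#4
D5 to B5
E5 to C#6
E4 to C#5
F#5 to D#6
D4 to B4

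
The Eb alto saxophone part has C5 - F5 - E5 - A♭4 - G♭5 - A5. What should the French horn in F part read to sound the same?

Bb4 Eb5 D5 Gb4 Fb5 G5

First find concert pitch: the Eb alto saxophone sounds a major sixth below written, so C5 F5 E5 A♭4 G♭5 A5 sounds Eb4 Ab4 G4 Cb4 Bbb4 C5.
Then write for French horn in F: it sounds a perfect fifth below written, so the part must be a perfect fifth above concert.
Eb4 → Bb4
Ab4 → Eb5
G4 → D5
Cb4 → Gb4
Bbb4 → Fb5
C5 → G5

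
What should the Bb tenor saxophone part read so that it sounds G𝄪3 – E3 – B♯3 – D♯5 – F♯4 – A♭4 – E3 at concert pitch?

The Bb tenor saxophone sounds a major ninth below written, so the written part must be a major ninth above concert — transpose each note up.
G##3 -> A##4
E3 -> F#4
B#3 -> C##5
D#5 -> E#6
F#4 -> G#5
Ab4 -> Bb5
E3 -> F#4

A##4 F#4 C##5 E#6 G#5 Bb5 F#4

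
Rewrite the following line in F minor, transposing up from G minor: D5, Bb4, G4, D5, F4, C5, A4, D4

C6 Ab5 F5 C6 Eb5 Bb5 G5 C5

G minor to F minor up is a minor seventh, so every note moves up by that interval.
D5 becomes C6
Bb4 becomes Ab5
G4 becomes F5
D5 becomes C6
F4 becomes Eb5
C5 becomes Bb5
A4 becomes G5
D4 becomes C5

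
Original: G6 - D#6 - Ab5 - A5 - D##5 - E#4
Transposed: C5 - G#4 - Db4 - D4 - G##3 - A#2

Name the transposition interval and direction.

down a perfect twelfth

Take the first pair: G6 → C5. G to C spans 12 letter names, so the interval is some kind of twelfth.
C5 to G6 is 19 semitones, which makes it a perfect twelfth; the second version is lower, so the direction is down.
Checking another pair — E#4 → A#2 — gives the same interval.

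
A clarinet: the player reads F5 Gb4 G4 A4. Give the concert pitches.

D5 Eb4 E4 F#4

Written C4 on the A clarinet sounds as A3, a minor third lower; apply that shift to every note.
F5 gives D5
Gb4 gives Eb4
G4 gives E4
A4 gives F#4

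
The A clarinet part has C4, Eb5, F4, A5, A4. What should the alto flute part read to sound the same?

D4 F5 G4 B5 B4

First find concert pitch: the A clarinet sounds a minor third below written, so C4 Eb5 F4 A5 A4 sounds A3 C5 D4 F#5 F#4.
Then write for alto flute: it sounds a perfect fourth below written, so the part must be a perfect fourth above concert.
A3 → D4
C5 → F5
D4 → G4
F#5 → B5
F#4 → B4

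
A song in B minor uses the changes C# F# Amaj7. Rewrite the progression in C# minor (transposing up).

D# G# Bmaj7

B minor up to C# minor is a major second; each chord root moves by that interval while the quality stays the same.
C#: root C# up a major second → D#, giving D#.
F#: root F# up a major second → G#, giving G#.
Amaj7: root A up a major second → B, giving Bmaj7.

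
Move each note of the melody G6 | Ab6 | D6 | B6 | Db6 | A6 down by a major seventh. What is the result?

Ab5 Bbb5 Eb5 C6 Ebb5 Bb5

G6 down a major seventh is Ab5.
Ab6: a seventh down reaches B, and 11 semitones makes it Bbb5.
D6: a seventh down reaches E, and 11 semitones makes it Eb5.
B6 down a major seventh is C6.
Db6 down a major seventh is Ebb5.
A6 down a major seventh is Bb5.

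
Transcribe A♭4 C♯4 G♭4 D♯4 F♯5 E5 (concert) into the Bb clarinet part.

Bb4 D#4 Ab4 E#4 G#5 F#5

Written C4 sounds as Bb3 on the Bb clarinet, so concert pitches are written a major second up.
Ab4 gives Bb4
C#4 gives D#4
Gb4 gives Ab4
D#4 gives E#4
F#5 gives G#5
E5 gives F#5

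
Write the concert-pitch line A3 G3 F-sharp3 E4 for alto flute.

D4 C4 B3 A4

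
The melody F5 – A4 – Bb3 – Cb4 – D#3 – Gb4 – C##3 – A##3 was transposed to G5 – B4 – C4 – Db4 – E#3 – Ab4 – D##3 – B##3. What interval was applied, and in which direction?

up a major second

From F5 to G5 is 2 letter names — a second of some quality.
F5 to G5 is 2 semitones, which makes it a major second; the second version is higher, so the direction is up.
Checking another pair — A##3 → B##3 — gives the same interval.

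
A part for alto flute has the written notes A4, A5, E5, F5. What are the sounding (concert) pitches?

The alto flute sounds a perfect fourth below written, so transpose each written note down a perfect fourth.
A4 becomes E4
A5 becomes E5
E5 becomes B4
F5 becomes C5

E4 E5 B4 C5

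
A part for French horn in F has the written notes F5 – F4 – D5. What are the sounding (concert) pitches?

Bb4 Bb3 G4

The French horn in F sounds a perfect fifth below written, so transpose each written note down a perfect fifth.
F5 to Bb4
F4 to Bb3
D5 to G4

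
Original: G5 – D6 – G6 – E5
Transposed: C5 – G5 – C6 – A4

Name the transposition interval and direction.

down a perfect fifth

From G5 to C5 is 5 letter names — a fifth of some quality.
C5 to G5 is 7 semitones, which makes it a perfect fifth; the second version is lower, so the direction is down.
Checking another pair — E5 → A4 — gives the same interval.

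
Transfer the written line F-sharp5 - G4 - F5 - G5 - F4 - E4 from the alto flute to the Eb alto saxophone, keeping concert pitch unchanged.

A#5 B4 A5 B5 A4 G#4

First find concert pitch: the alto flute sounds a perfect fourth below written, so F-sharp5 G4 F5 G5 F4 E4 sounds C#5 D4 C5 D5 C4 B3.
Then write for Eb alto saxophone: it sounds a major sixth below written, so the part must be a major sixth above concert.
C#5 → A#5
D4 → B4
C5 → A5
D5 → B5
C4 → A4
B3 → G#4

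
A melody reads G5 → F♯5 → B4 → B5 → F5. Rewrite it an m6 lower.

G5 to B4
F#5 to A#4
B4 to D#4
B5 to D#5
F5 to A4

B4 A#4 D#4 D#5 A4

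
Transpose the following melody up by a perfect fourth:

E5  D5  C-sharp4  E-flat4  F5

A5 G5 F#4 Ab4 Bb5

E5: a fourth up reaches A, and 5 semitones makes it A5.
A perfect fourth up from D5 gives G5.
C#4: a fourth up reaches F, and 5 semitones makes it F#4.
Eb4 up a perfect fourth is Ab4.
A perfect fourth up from F5 gives Bb5.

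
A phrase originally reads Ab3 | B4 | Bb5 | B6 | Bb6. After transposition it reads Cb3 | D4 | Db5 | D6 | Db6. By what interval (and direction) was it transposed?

Take the first pair: Ab3 → Cb3. A to C spans 6 letter names, so the interval is some kind of sixth.
Cb3 to Ab3 is 9 semitones, which makes it a major sixth; the second version is lower, so the direction is down.
Checking another pair — Bb6 → Db6 — gives the same interval.

down a major sixth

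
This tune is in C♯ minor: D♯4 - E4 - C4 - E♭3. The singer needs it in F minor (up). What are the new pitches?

From C♯ up to F is a diminished fourth; apply that to each pitch.
D#4 gives G4
E4 gives Ab4
C4 gives Fb4
Eb3 gives Abb3

G4 Ab4 Fb4 Abb3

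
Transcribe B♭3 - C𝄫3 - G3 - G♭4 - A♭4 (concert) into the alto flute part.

The alto flute sounds a perfect fourth below written, so the written part must be a perfect fourth above concert — transpose each note up.
Bb3 -> Eb4
Cbb3 -> Fbb3
G3 -> C4
Gb4 -> Cb5
Ab4 -> Db5

Eb4 Fbb3 C4 Cb5 Db5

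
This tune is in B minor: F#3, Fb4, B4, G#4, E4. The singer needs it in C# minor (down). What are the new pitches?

G#2 Gb3 C#4 A#3 F#3

B minor to C# minor down is a minor seventh, so every note moves down by that interval.
F#3 -> G#2
Fb4 -> Gb3
B4 -> C#4
G#4 -> A#3
E4 -> F#3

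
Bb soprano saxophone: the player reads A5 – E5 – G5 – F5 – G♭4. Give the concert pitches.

The Bb soprano saxophone sounds a major second below written, so transpose each written note down a major second.
A5 to G5
E5 to D5
G5 to F5
F5 to Eb5
Gb4 to Fb4

G5 D5 F5 Eb5 Fb4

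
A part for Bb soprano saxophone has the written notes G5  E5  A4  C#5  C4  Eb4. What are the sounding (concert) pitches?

Written C4 on the Bb soprano saxophone sounds as Bb3, a major second lower; apply that shift to every note.
G5 gives F5
E5 gives D5
A4 gives G4
C#5 gives B4
C4 gives Bb3
Eb4 gives Db4

F5 D5 G4 B4 Bb3 Db4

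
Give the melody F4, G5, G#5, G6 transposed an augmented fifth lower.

F4 gives Bbb3
G5 gives Cb5
G#5 gives C5
G6 gives Cb6

Bbb3 Cb5 C5 Cb6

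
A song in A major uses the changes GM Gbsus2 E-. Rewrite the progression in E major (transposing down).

DM Dbsus2 B-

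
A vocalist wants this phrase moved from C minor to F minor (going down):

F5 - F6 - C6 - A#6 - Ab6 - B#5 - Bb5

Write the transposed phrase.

Bb4 Bb5 F5 D#6 Db6 E#5 Eb5

C minor to F minor down is a perfect fifth, so every note moves down by that interval.
F5 -> Bb4
F6 -> Bb5
C6 -> F5
A#6 -> D#6
Ab6 -> Db6
B#5 -> E#5
Bb5 -> Eb5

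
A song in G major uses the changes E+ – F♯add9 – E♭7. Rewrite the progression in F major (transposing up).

D+ Eadd9 Db7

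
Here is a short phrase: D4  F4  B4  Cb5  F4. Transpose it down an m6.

D4 becomes F#3
F4 becomes A3
B4 becomes D#4
Cb5 becomes Eb4
F4 becomes A3

F#3 A3 D#4 Eb4 A3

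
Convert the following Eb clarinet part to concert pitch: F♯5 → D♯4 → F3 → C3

A5 F#4 Ab3 Eb3

Written C4 on the Eb clarinet sounds as Eb4, a minor third higher; apply that shift to every note.
F#5 gives A5
D#4 gives F#4
F3 gives Ab3
C3 gives Eb3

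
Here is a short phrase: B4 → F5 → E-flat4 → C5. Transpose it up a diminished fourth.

B4 to Eb5
F5 to Bbb5
Eb4 to Abb4
C5 to Fb5

Eb5 Bbb5 Abb4 Fb5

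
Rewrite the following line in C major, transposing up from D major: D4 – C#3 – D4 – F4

C5 B3 C5 Eb5

From D up to C is a minor seventh; apply that to each pitch.
D4 → C5
C#3 → B3
D4 → C5
F4 → Eb5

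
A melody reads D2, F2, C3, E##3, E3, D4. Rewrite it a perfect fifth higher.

A2 C3 G3 B##3 B3 A4

A perfect fifth up from D2 gives A2.
F2 up a perfect fifth is C3.
C3: a fifth up reaches G, and 7 semitones makes it G3.
E##3: a fifth up reaches B, and 7 semitones makes it B##3.
E3 up a perfect fifth is B3.
D4: a fifth up reaches A, and 7 semitones makes it A4.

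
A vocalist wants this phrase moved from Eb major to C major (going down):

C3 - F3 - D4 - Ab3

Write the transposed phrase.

From Eb down to C is a minor third; apply that to each pitch.
C3 to A2
F3 to D3
D4 to B3
Ab3 to F3

A2 D3 B3 F3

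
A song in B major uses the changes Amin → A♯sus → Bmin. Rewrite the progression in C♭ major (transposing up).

Bbbmin Bbsus Cbmin

B major up to C♭ major is a diminished second; each chord root moves by that interval while the quality stays the same.
Amin: root A up a diminished second → Bbb, giving Bbbmin.
A♯sus: root A♯ up a diminished second → Bb, giving Bbsus.
Bmin: root B up a diminished second → Cb, giving Cbmin.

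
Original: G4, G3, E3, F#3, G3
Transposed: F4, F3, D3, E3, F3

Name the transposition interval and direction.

Take the first pair: G4 → F4. G to F spans 2 letter names, so the interval is some kind of second.
F4 to G4 is 2 semitones, which makes it a major second; the second version is lower, so the direction is down.
Checking another pair — G3 → F3 — gives the same interval.

down a major second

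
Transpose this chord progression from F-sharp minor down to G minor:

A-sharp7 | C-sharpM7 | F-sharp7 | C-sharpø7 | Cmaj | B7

B7 DM7 G7 Dø7 Dbmaj C7

F-sharp minor down to G minor is a major seventh; each chord root moves by that interval while the quality stays the same.
A-sharp7: root A-sharp down a major seventh → B, giving B7.
C-sharpM7: root C-sharp down a major seventh → D, giving DM7.
F-sharp7: root F-sharp down a major seventh → G, giving G7.
C-sharpø7: root C-sharp down a major seventh → D, giving Dø7.
Cmaj: root C down a major seventh → Db, giving Dbmaj.
B7: root B down a major seventh → C, giving C7.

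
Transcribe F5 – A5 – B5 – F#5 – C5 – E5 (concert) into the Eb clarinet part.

Written C4 sounds as Eb4 on the Eb clarinet, so concert pitches are written a minor third down.
F5 to D5
A5 to F#5
B5 to G#5
F#5 to D#5
C5 to A4
E5 to C#5

D5 F#5 G#5 D#5 A4 C#5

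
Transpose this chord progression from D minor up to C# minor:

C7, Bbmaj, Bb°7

D minor up to C# minor is a major seventh; each chord root moves by that interval while the quality stays the same.
C7: root C up a major seventh → B, giving B7.
Bbmaj: root Bb up a major seventh → A, giving Amaj.
Bb°7: root Bb up a major seventh → A, giving A°7.

B7 Amaj A°7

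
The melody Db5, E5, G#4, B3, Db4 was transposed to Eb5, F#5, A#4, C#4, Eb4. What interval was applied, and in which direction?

Take the first pair: Db5 → Eb5. D to E spans 2 letter names, so the interval is some kind of second.
Db5 to Eb5 is 2 semitones, which makes it a major second; the second version is higher, so the direction is up.
Checking another pair — Db4 → Eb4 — gives the same interval.

up a major second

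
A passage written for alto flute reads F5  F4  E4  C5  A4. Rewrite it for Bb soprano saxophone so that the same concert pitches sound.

First find concert pitch: the alto flute sounds a perfect fourth below written, so F5 F4 E4 C5 A4 sounds C5 C4 B3 G4 E4.
Then write for Bb soprano saxophone: it sounds a major second below written, so the part must be a major second above concert.
C5 → D5
C4 → D4
B3 → C#4
G4 → A4
E4 → F#4

D5 D4 C#4 A4 F#4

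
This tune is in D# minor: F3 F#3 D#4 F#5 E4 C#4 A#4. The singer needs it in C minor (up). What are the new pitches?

D# minor to C minor up is a diminished seventh, so every note moves up by that interval.
F3 → Ebb4
F#3 → Eb4
D#4 → C5
F#5 → Eb6
E4 → Db5
C#4 → Bb4
A#4 → G5

Ebb4 Eb4 C5 Eb6 Db5 Bb4 G5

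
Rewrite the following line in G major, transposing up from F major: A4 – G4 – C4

F major to G major up is a major second, so every note moves up by that interval.
A4 -> B4
G4 -> A4
C4 -> D4

B4 A4 D4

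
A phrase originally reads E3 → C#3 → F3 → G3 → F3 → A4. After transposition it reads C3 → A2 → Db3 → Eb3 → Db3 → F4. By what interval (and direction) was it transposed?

From E3 to C3 is 3 letter names — a third of some quality.
C3 to E3 is 4 semitones, which makes it a major third; the second version is lower, so the direction is down.
Checking another pair — A4 → F4 — gives the same interval.

down a major third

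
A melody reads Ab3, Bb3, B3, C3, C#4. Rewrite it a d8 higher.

Abb4 Bbb4 Bb4 Cb4 C5

Ab3 to Abb4
Bb3 to Bbb4
B3 to Bb4
C3 to Cb4
C#4 to C5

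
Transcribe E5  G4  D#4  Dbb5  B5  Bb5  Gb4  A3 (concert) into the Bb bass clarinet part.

F#6 A5 E#5 Ebb6 C#7 C7 Ab5 B4

The Bb bass clarinet sounds a major ninth below written, so the written part must be a major ninth above concert — transpose each note up.
E5 becomes F#6
G4 becomes A5
D#4 becomes E#5
Dbb5 becomes Ebb6
B5 becomes C#7
Bb5 becomes C7
Gb4 becomes Ab5
A3 becomes B4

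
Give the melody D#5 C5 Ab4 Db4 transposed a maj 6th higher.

D#5 -> B#5
C5 -> A5
Ab4 -> F5
Db4 -> Bb4

B#5 A5 F5 Bb4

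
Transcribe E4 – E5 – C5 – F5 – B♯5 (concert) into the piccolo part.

Written C4 sounds as C5 on the piccolo, so concert pitches are written a perfect octave down.
E4 -> E3
E5 -> E4
C5 -> C4
F5 -> F4
B#5 -> B#4

E3 E4 C4 F4 B#4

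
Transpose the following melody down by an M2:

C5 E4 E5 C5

C5 gives Bb4
E4 gives D4
E5 gives D5
C5 gives Bb4

Bb4 D4 D5 Bb4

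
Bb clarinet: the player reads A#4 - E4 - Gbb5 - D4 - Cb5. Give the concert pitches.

G#4 D4 Fbb5 C4 Bbb4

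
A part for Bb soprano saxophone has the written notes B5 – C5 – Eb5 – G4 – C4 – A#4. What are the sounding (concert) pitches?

A5 Bb4 Db5 F4 Bb3 G#4

The Bb soprano saxophone sounds a major second below written, so transpose each written note down a major second.
B5 to A5
C5 to Bb4
Eb5 to Db5
G4 to F4
C4 to Bb3
A#4 to G#4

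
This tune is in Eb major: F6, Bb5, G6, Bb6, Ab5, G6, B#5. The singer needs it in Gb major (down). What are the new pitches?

Eb major to Gb major down is a major sixth, so every note moves down by that interval.
F6 -> Ab5
Bb5 -> Db5
G6 -> Bb5
Bb6 -> Db6
Ab5 -> Cb5
G6 -> Bb5
B#5 -> D#5

Ab5 Db5 Bb5 Db6 Cb5 Bb5 D#5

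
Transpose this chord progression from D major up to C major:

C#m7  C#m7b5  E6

Bm7 Bm7b5 D6

D major up to C major is a minor seventh; each chord root moves by that interval while the quality stays the same.
C#m7: root C# up a minor seventh → B, giving Bm7.
C#m7b5: root C# up a minor seventh → B, giving Bm7b5.
E6: root E up a minor seventh → D, giving D6.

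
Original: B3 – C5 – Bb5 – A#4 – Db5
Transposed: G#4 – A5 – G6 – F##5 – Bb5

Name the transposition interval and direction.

up a major sixth

From B3 to G#4 is 6 letter names — a sixth of some quality.
B3 to G#4 is 9 semitones, which makes it a major sixth; the second version is higher, so the direction is up.
Checking another pair — Db5 → Bb5 — gives the same interval.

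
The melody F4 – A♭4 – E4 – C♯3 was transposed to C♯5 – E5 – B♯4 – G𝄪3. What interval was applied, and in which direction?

From F4 to C#5 is 5 letter names — a fifth of some quality.
F4 to C#5 is 8 semitones, which makes it an augmented fifth; the second version is higher, so the direction is up.
Checking another pair — C#3 → G##3 — gives the same interval.

up an augmented fifth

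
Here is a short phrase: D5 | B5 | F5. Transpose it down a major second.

C5 A5 Eb5

D5 to C5
B5 to A5
F5 to Eb5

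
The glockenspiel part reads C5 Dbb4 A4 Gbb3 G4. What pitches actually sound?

C7 Dbb6 A6 Gbb5 G6

The glockenspiel sounds a perfect fifteenth above written, so transpose each written note up a perfect fifteenth.
C5 gives C7
Dbb4 gives Dbb6
A4 gives A6
Gbb3 gives Gbb5
G4 gives G6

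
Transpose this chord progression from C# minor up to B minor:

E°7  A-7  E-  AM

D°7 G-7 D- GM

C# minor up to B minor is a minor seventh; each chord root moves by that interval while the quality stays the same.
E°7: root E up a minor seventh → D, giving D°7.
A-7: root A up a minor seventh → G, giving G-7.
E-: root E up a minor seventh → D, giving D-.
AM: root A up a minor seventh → G, giving GM.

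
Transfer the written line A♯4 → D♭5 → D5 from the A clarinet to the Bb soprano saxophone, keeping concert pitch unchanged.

First find concert pitch: the A clarinet sounds a minor third below written, so A♯4 D♭5 D5 sounds F##4 Bb4 B4.
Then write for Bb soprano saxophone: it sounds a major second below written, so the part must be a major second above concert.
F##4 → G##4
Bb4 → C5
B4 → C#5

G##4 C5 C#5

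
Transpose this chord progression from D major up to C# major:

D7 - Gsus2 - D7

D major up to C# major is a major seventh; each chord root moves by that interval while the quality stays the same.
D7: root D up a major seventh → C#, giving C#7.
Gsus2: root G up a major seventh → F#, giving F#sus2.
D7: root D up a major seventh → C#, giving C#7.

C#7 F#sus2 C#7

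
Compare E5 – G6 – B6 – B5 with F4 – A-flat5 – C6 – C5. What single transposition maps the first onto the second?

down a major seventh

Take the first pair: E5 → F4. E to F spans 7 letter names, so the interval is some kind of seventh.
F4 to E5 is 11 semitones, which makes it a major seventh; the second version is lower, so the direction is down.
Checking another pair — B5 → C5 — gives the same interval.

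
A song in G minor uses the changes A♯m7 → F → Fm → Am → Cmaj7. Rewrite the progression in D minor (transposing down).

G minor down to D minor is a perfect fourth; each chord root moves by that interval while the quality stays the same.
A♯m7: root A♯ down a perfect fourth → E#, giving E#m7.
F: root F down a perfect fourth → C, giving C.
Fm: root F down a perfect fourth → C, giving Cm.
Am: root A down a perfect fourth → E, giving Em.
Cmaj7: root C down a perfect fourth → G, giving Gmaj7.

E#m7 C Cm Em Gmaj7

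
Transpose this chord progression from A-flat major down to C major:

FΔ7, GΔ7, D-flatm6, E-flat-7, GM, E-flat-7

A-flat major down to C major is a minor sixth; each chord root moves by that interval while the quality stays the same.
FΔ7: root F down a minor sixth → A, giving AΔ7.
GΔ7: root G down a minor sixth → B, giving BΔ7.
D-flatm6: root D-flat down a minor sixth → F, giving Fm6.
E-flat-7: root E-flat down a minor sixth → G, giving G-7.
GM: root G down a minor sixth → B, giving BM.
E-flat-7: root E-flat down a minor sixth → G, giving G-7.

AΔ7 BΔ7 Fm6 G-7 BM G-7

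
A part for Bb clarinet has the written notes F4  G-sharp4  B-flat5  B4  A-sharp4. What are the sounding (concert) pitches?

Written C4 on the Bb clarinet sounds as Bb3, a major second lower; apply that shift to every note.
F4 gives Eb4
G#4 gives F#4
Bb5 gives Ab5
B4 gives A4
A#4 gives G#4

Eb4 F#4 Ab5 A4 G#4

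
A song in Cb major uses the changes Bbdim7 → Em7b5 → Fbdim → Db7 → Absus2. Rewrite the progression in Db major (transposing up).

Cb major up to Db major is a major second; each chord root moves by that interval while the quality stays the same.
Bbdim7: root Bb up a major second → C, giving Cdim7.
Em7b5: root E up a major second → F#, giving F#m7b5.
Fbdim: root Fb up a major second → Gb, giving Gbdim.
Db7: root Db up a major second → Eb, giving Eb7.
Absus2: root Ab up a major second → Bb, giving Bbsus2.

Cdim7 F#m7b5 Gbdim Eb7 Bbsus2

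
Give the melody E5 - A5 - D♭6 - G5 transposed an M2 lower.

A major second down from E5 gives D5.
A5: a second down reaches G, and 2 semitones makes it G5.
Db6 down a major second is Cb6.
A major second down from G5 gives F5.

D5 G5 Cb6 F5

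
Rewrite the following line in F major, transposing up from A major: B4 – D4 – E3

G5 Bb4 C4

From A up to F is a minor sixth; apply that to each pitch.
B4 gives G5
D4 gives Bb4
E3 gives C4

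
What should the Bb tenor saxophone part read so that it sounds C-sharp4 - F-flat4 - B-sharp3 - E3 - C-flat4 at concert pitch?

D#5 Gb5 C##5 F#4 Db5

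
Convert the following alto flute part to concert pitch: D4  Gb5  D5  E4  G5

Written C4 on the alto flute sounds as G3, a perfect fourth lower; apply that shift to every note.
D4 → A3
Gb5 → Db5
D5 → A4
E4 → B3
G5 → D5

A3 Db5 A4 B3 D5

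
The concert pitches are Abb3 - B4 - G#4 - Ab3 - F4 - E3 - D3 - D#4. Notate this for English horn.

The English horn sounds a perfect fifth below written, so the written part must be a perfect fifth above concert — transpose each note up.
Abb3 becomes Ebb4
B4 becomes F#5
G#4 becomes D#5
Ab3 becomes Eb4
F4 becomes C5
E3 becomes B3
D3 becomes A3
D#4 becomes A#4

Ebb4 F#5 D#5 Eb4 C5 B3 A3 A#4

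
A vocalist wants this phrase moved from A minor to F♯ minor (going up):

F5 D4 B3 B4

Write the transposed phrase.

D6 B4 G#4 G#5

A minor to F♯ minor up is a major sixth, so every note moves up by that interval.
F5 becomes D6
D4 becomes B4
B3 becomes G#4
B4 becomes G#5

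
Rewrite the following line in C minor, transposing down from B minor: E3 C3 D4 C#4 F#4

F2 Db2 Eb3 D3 G3

From B down to C is a major seventh; apply that to each pitch.
E3 to F2
C3 to Db2
D4 to Eb3
C#4 to D3
F#4 to G3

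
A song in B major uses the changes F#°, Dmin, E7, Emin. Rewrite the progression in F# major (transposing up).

B major up to F# major is a perfect fifth; each chord root moves by that interval while the quality stays the same.
F#°: root F# up a perfect fifth → C#, giving C#°.
Dmin: root D up a perfect fifth → A, giving Amin.
E7: root E up a perfect fifth → B, giving B7.
Emin: root E up a perfect fifth → B, giving Bmin.

C#° Amin B7 Bmin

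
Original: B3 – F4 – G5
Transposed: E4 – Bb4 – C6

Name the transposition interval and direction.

From B3 to E4 is 4 letter names — a fourth of some quality.
B3 to E4 is 5 semitones, which makes it a perfect fourth; the second version is higher, so the direction is up.
Checking another pair — G5 → C6 — gives the same interval.

up a perfect fourth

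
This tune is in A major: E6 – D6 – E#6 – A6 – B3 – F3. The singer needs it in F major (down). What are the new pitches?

C6 Bb5 C#6 F6 G3 Db3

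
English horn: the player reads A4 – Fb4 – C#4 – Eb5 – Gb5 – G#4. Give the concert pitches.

D4 Bbb3 F#3 Ab4 Cb5 C#4

The English horn sounds a perfect fifth below written, so transpose each written note down a perfect fifth.
A4 gives D4
Fb4 gives Bbb3
C#4 gives F#3
Eb5 gives Ab4
Gb5 gives Cb5
G#4 gives C#4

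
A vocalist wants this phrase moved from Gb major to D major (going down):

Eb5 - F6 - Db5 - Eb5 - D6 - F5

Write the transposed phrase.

B4 C#6 A4 B4 A#5 C#5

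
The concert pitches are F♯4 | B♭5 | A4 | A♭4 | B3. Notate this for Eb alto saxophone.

D#5 G6 F#5 F5 G#4

The Eb alto saxophone sounds a major sixth below written, so the written part must be a major sixth above concert — transpose each note up.
F#4 -> D#5
Bb5 -> G6
A4 -> F#5
Ab4 -> F5
B3 -> G#4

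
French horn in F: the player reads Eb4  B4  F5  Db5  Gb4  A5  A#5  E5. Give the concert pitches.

Ab3 E4 Bb4 Gb4 Cb4 D5 D#5 A4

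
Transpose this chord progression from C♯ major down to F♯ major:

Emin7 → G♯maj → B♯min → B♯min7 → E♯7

C♯ major down to F♯ major is a perfect fifth; each chord root moves by that interval while the quality stays the same.
Emin7: root E down a perfect fifth → A, giving Amin7.
G♯maj: root G♯ down a perfect fifth → C#, giving C#maj.
B♯min: root B♯ down a perfect fifth → E#, giving E#min.
B♯min7: root B♯ down a perfect fifth → E#, giving E#min7.
E♯7: root E♯ down a perfect fifth → A#, giving A#7.

Amin7 C#maj E#min E#min7 A#7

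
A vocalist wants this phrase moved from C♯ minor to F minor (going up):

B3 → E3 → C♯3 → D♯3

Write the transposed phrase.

From C♯ up to F is a diminished fourth; apply that to each pitch.
B3 becomes Eb4
E3 becomes Ab3
C#3 becomes F3
D#3 becomes G3

Eb4 Ab3 F3 G3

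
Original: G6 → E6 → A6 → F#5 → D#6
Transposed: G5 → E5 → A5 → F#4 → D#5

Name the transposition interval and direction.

Take the first pair: G6 → G5. G to G spans 8 letter names, so the interval is some kind of octave.
G5 to G6 is 12 semitones, which makes it a perfect octave; the second version is lower, so the direction is down.
Checking another pair — D#6 → D#5 — gives the same interval.

down a perfect octave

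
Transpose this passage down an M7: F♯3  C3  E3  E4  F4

F#3 to G2
C3 to Db2
E3 to F2
E4 to F3
F4 to Gb3

G2 Db2 F2 F3 Gb3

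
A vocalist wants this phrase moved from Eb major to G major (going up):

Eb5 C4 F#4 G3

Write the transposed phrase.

Eb major to G major up is a major third, so every note moves up by that interval.
Eb5 to G5
C4 to E4
F#4 to A#4
G3 to B3

G5 E4 A#4 B3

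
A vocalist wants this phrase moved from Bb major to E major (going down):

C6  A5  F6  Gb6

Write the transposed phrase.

F#5 D#5 B5 C6

Bb major to E major down is a diminished fifth, so every note moves down by that interval.
C6 to F#5
A5 to D#5
F6 to B5
Gb6 to C6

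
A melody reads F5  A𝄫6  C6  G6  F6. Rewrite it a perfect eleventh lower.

C4 Ebb5 G4 D5 C5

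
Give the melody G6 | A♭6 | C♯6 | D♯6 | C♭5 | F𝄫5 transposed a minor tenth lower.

G6: a tenth down reaches E, and 15 semitones makes it E5.
Ab6: a tenth down reaches F, and 15 semitones makes it F5.
A minor tenth down from C#6 gives A#4.
D#6 down a minor tenth is B#4.
A minor tenth down from Cb5 gives Ab3.
A minor tenth down from Fbb5 gives Dbb4.

E5 F5 A#4 B#4 Ab3 Dbb4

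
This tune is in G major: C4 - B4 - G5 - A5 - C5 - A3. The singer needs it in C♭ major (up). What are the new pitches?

Fb4 Eb5 Cb6 Db6 Fb5 Db4

From G up to C♭ is a diminished fourth; apply that to each pitch.
C4 to Fb4
B4 to Eb5
G5 to Cb6
A5 to Db6
C5 to Fb5
A3 to Db4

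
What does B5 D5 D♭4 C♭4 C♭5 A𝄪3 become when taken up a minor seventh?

A6 C6 Cb5 Bbb4 Bbb5 G##4

A minor seventh up from B5 gives A6.
D5 up a minor seventh is C6.
A minor seventh up from Db4 gives Cb5.
Cb4: a seventh up reaches B, and 10 semitones makes it Bbb4.
A minor seventh up from Cb5 gives Bbb5.
A minor seventh up from A##3 gives G##4.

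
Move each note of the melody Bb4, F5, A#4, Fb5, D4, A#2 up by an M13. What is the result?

Bb4 -> G6
F5 -> D7
A#4 -> F##6
Fb5 -> Db7
D4 -> B5
A#2 -> F##4

G6 D7 F##6 Db7 B5 F##4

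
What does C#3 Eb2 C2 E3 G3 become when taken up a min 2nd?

A minor second up from C#3 gives D3.
Eb2 up a minor second is Fb2.
C2 up a minor second is Db2.
A minor second up from E3 gives F3.
G3: a second up reaches A, and 1 semitone makes it Ab3.

D3 Fb2 Db2 F3 Ab3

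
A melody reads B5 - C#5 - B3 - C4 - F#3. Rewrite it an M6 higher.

A major sixth up from B5 gives G#6.
C#5 up a major sixth is A#5.
B3 up a major sixth is G#4.
C4: a sixth up reaches A, and 9 semitones makes it A4.
F#3 up a major sixth is D#4.

G#6 A#5 G#4 A4 D#4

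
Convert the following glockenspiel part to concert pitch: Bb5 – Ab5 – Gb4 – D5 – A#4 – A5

Written C4 on the glockenspiel sounds as C6, a perfect fifteenth higher; apply that shift to every note.
Bb5 → Bb7
Ab5 → Ab7
Gb4 → Gb6
D5 → D7
A#4 → A#6
A5 → A7

Bb7 Ab7 Gb6 D7 A#6 A7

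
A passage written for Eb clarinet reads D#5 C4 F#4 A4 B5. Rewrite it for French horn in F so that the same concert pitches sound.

First find concert pitch: the Eb clarinet sounds a minor third above written, so D#5 C4 F#4 A4 B5 sounds F#5 Eb4 A4 C5 D6.
Then write for French horn in F: it sounds a perfect fifth below written, so the part must be a perfect fifth above concert.
F#5 → C#6
Eb4 → Bb4
A4 → E5
C5 → G5
D6 → A6

C#6 Bb4 E5 G5 A6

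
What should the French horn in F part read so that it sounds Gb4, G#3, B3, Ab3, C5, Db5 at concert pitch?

Written C4 sounds as F3 on the French horn in F, so concert pitches are written a perfect fifth up.
Gb4 becomes Db5
G#3 becomes D#4
B3 becomes F#4
Ab3 becomes Eb4
C5 becomes G5
Db5 becomes Ab5

Db5 D#4 F#4 Eb4 G5 Ab5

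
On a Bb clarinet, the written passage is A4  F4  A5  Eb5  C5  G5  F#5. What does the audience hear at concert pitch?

G4 Eb4 G5 Db5 Bb4 F5 E5

Written C4 on the Bb clarinet sounds as Bb3, a major second lower; apply that shift to every note.
A4 -> G4
F4 -> Eb4
A5 -> G5
Eb5 -> Db5
C5 -> Bb4
G5 -> F5
F#5 -> E5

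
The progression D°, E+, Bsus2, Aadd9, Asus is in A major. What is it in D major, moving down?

G° A+ Esus2 Dadd9 Dsus

A major down to D major is a perfect fifth; each chord root moves by that interval while the quality stays the same.
D°: root D down a perfect fifth → G, giving G°.
E+: root E down a perfect fifth → A, giving A+.
Bsus2: root B down a perfect fifth → E, giving Esus2.
Aadd9: root A down a perfect fifth → D, giving Dadd9.
Asus: root A down a perfect fifth → D, giving Dsus.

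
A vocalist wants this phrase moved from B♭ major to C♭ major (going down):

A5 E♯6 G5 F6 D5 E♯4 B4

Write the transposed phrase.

Bb4 F#5 Ab4 Gb5 Eb4 F#3 C4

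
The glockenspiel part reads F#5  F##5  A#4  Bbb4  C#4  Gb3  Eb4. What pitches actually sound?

F#7 F##7 A#6 Bbb6 C#6 Gb5 Eb6

Written C4 on the glockenspiel sounds as C6, a perfect fifteenth higher; apply that shift to every note.
F#5 becomes F#7
F##5 becomes F##7
A#4 becomes A#6
Bbb4 becomes Bbb6
C#4 becomes C#6
Gb3 becomes Gb5
Eb4 becomes Eb6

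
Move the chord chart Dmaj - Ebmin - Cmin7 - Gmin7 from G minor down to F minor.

Cmaj Dbmin Bbmin7 Fmin7

G minor down to F minor is a major second; each chord root moves by that interval while the quality stays the same.
Dmaj: root D down a major second → C, giving Cmaj.
Ebmin: root Eb down a major second → Db, giving Dbmin.
Cmin7: root C down a major second → Bb, giving Bbmin7.
Gmin7: root G down a major second → F, giving Fmin7.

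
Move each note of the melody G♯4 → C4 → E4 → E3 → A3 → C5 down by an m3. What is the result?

G#4 -> E#4
C4 -> A3
E4 -> C#4
E3 -> C#3
A3 -> F#3
C5 -> A4

E#4 A3 C#4 C#3 F#3 A4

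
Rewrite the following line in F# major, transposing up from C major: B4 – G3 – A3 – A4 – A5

C major to F# major up is an augmented fourth, so every note moves up by that interval.
B4 → E#5
G3 → C#4
A3 → D#4
A4 → D#5
A5 → D#6

E#5 C#4 D#4 D#5 D#6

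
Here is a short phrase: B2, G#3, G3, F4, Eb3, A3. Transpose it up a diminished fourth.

Eb3 C4 Cb4 Bbb4 Abb3 Db4

B2 up a diminished fourth is Eb3.
G#3 up a diminished fourth is C4.
G3: a fourth up reaches C, and 4 semitones makes it Cb4.
A diminished fourth up from F4 gives Bbb4.
Eb3 up a diminished fourth is Abb3.
A3 up a diminished fourth is Db4.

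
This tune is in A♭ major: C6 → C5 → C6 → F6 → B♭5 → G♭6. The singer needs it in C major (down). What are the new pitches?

E5 E4 E5 A5 D5 Bb5

A♭ major to C major down is a minor sixth, so every note moves down by that interval.
C6 to E5
C5 to E4
C6 to E5
F6 to A5
Bb5 to D5
Gb6 to Bb5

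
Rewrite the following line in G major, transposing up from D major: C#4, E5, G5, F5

F#4 A5 C6 Bb5

From D up to G is a perfect fourth; apply that to each pitch.
C#4 → F#4
E5 → A5
G5 → C6
F5 → Bb5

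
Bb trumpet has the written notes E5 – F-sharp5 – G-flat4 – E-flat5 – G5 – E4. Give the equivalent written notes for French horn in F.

A5 B5 Cb5 Ab5 C6 A4

First find concert pitch: the Bb trumpet sounds a major second below written, so E5 F-sharp5 G-flat4 E-flat5 G5 E4 sounds D5 E5 Fb4 Db5 F5 D4.
Then write for French horn in F: it sounds a perfect fifth below written, so the part must be a perfect fifth above concert.
D5 → A5
E5 → B5
Fb4 → Cb5
Db5 → Ab5
F5 → C6
D4 → A4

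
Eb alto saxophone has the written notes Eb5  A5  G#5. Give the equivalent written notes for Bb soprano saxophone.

Ab4 D5 C#5

First find concert pitch: the Eb alto saxophone sounds a major sixth below written, so Eb5 A5 G#5 sounds Gb4 C5 B4.
Then write for Bb soprano saxophone: it sounds a major second below written, so the part must be a major second above concert.
Gb4 → Ab4
C5 → D5
B4 → C#5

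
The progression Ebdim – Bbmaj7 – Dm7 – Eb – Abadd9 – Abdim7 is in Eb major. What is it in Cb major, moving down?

Cbdim Gbmaj7 Bbm7 Cb Fbadd9 Fbdim7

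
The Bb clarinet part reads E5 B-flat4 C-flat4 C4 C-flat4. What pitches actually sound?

D5 Ab4 Bbb3 Bb3 Bbb3

Written C4 on the Bb clarinet sounds as Bb3, a major second lower; apply that shift to every note.
E5 gives D5
Bb4 gives Ab4
Cb4 gives Bbb3
C4 gives Bb3
Cb4 gives Bbb3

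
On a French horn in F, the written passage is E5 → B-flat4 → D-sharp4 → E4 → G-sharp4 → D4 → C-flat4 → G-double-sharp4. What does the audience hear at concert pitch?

A4 Eb4 G#3 A3 C#4 G3 Fb3 C##4

The French horn in F sounds a perfect fifth below written, so transpose each written note down a perfect fifth.
E5 gives A4
Bb4 gives Eb4
D#4 gives G#3
E4 gives A3
G#4 gives C#4
D4 gives G3
Cb4 gives Fb3
G##4 gives C##4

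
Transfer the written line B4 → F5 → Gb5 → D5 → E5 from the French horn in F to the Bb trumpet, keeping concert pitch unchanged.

First find concert pitch: the French horn in F sounds a perfect fifth below written, so B4 F5 Gb5 D5 E5 sounds E4 Bb4 Cb5 G4 A4.
Then write for Bb trumpet: it sounds a major second below written, so the part must be a major second above concert.
E4 → F#4
Bb4 → C5
Cb5 → Db5
G4 → A4
A4 → B4

F#4 C5 Db5 A4 B4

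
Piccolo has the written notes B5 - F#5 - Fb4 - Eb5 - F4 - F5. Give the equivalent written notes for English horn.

F#7 C#7 Cb6 Bb6 C6 C7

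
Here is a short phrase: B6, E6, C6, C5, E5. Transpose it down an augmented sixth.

Db6 Gb5 Ebb5 Ebb4 Gb4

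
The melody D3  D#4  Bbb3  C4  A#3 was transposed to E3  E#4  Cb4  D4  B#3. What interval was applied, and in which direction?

Take the first pair: D3 → E3. D to E spans 2 letter names, so the interval is some kind of second.
D3 to E3 is 2 semitones, which makes it a major second; the second version is higher, so the direction is up.
Checking another pair — A#3 → B#3 — gives the same interval.

up a major second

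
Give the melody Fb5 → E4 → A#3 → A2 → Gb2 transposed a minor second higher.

Fb5: a second up reaches G, and 1 semitone makes it Gbb5.
E4 up a minor second is F4.
A#3: a second up reaches B, and 1 semitone makes it B3.
A2 up a minor second is Bb2.
Gb2 up a minor second is Abb2.

Gbb5 F4 B3 Bb2 Abb2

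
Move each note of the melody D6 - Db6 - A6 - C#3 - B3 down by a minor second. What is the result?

C#6 C6 G#6 B#2 A#3

D6: a second down reaches C, and 1 semitone makes it C#6.
A minor second down from Db6 gives C6.
A6: a second down reaches G, and 1 semitone makes it G#6.
C#3: a second down reaches B, and 1 semitone makes it B#2.
B3: a second down reaches A, and 1 semitone makes it A#3.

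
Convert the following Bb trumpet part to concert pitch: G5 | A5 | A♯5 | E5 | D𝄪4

F5 G5 G#5 D5 C##4

The Bb trumpet sounds a major second below written, so transpose each written note down a major second.
G5 -> F5
A5 -> G5
A#5 -> G#5
E5 -> D5
D##4 -> C##4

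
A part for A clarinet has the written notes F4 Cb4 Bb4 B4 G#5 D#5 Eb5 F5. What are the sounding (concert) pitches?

The A clarinet sounds a minor third below written, so transpose each written note down a minor third.
F4 -> D4
Cb4 -> Ab3
Bb4 -> G4
B4 -> G#4
G#5 -> E#5
D#5 -> B#4
Eb5 -> C5
F5 -> D5

D4 Ab3 G4 G#4 E#5 B#4 C5 D5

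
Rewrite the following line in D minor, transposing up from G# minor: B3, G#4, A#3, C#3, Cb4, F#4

F4 D5 E4 G3 Gbb4 C5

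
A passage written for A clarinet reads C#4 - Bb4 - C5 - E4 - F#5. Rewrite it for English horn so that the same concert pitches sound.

E#4 D5 E5 G#4 A#5

First find concert pitch: the A clarinet sounds a minor third below written, so C#4 Bb4 C5 E4 F#5 sounds A#3 G4 A4 C#4 D#5.
Then write for English horn: it sounds a perfect fifth below written, so the part must be a perfect fifth above concert.
A#3 → E#4
G4 → D5
A4 → E5
C#4 → G#4
D#5 → A#5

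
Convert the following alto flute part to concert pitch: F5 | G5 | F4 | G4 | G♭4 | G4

C5 D5 C4 D4 Db4 D4

Written C4 on the alto flute sounds as G3, a perfect fourth lower; apply that shift to every note.
F5 becomes C5
G5 becomes D5
F4 becomes C4
G4 becomes D4
Gb4 becomes Db4
G4 becomes D4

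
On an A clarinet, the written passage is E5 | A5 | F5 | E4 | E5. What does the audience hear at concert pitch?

C#5 F#5 D5 C#4 C#5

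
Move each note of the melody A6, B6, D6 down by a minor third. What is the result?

F#6 G#6 B5

A6 to F#6
B6 to G#6
D6 to B5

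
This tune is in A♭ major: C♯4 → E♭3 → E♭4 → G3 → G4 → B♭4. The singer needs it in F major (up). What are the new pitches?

A#4 C4 C5 E4 E5 G5

From A♭ up to F is a major sixth; apply that to each pitch.
C#4 to A#4
Eb3 to C4
Eb4 to C5
G3 to E4
G4 to E5
Bb4 to G5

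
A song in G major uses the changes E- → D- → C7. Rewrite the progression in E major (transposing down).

G major down to E major is a minor third; each chord root moves by that interval while the quality stays the same.
E-: root E down a minor third → C#, giving C#-.
D-: root D down a minor third → B, giving B-.
C7: root C down a minor third → A, giving A7.

C#- B- A7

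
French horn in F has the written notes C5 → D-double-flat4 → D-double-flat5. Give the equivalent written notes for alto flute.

Bb4 Cbb4 Cbb5

First find concert pitch: the French horn in F sounds a perfect fifth below written, so C5 D-double-flat4 D-double-flat5 sounds F4 Gbb3 Gbb4.
Then write for alto flute: it sounds a perfect fourth below written, so the part must be a perfect fourth above concert.
F4 → Bb4
Gbb3 → Cbb4
Gbb4 → Cbb5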